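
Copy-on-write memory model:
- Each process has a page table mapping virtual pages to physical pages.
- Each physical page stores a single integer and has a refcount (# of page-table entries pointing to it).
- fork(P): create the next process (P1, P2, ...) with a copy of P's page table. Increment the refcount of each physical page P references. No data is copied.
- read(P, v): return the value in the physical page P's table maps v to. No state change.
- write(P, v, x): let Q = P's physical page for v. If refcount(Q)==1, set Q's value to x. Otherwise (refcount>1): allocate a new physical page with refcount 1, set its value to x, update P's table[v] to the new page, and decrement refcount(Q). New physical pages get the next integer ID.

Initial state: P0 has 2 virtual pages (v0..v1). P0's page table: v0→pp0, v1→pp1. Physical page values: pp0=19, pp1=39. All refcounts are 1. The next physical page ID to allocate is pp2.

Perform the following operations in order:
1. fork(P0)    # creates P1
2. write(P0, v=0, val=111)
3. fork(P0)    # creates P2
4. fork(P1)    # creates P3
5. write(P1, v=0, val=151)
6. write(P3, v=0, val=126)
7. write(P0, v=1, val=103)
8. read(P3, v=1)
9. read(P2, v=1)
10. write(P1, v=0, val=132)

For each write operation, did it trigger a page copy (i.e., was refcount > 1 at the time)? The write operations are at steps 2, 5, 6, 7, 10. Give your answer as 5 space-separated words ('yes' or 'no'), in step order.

Op 1: fork(P0) -> P1. 2 ppages; refcounts: pp0:2 pp1:2
Op 2: write(P0, v0, 111). refcount(pp0)=2>1 -> COPY to pp2. 3 ppages; refcounts: pp0:1 pp1:2 pp2:1
Op 3: fork(P0) -> P2. 3 ppages; refcounts: pp0:1 pp1:3 pp2:2
Op 4: fork(P1) -> P3. 3 ppages; refcounts: pp0:2 pp1:4 pp2:2
Op 5: write(P1, v0, 151). refcount(pp0)=2>1 -> COPY to pp3. 4 ppages; refcounts: pp0:1 pp1:4 pp2:2 pp3:1
Op 6: write(P3, v0, 126). refcount(pp0)=1 -> write in place. 4 ppages; refcounts: pp0:1 pp1:4 pp2:2 pp3:1
Op 7: write(P0, v1, 103). refcount(pp1)=4>1 -> COPY to pp4. 5 ppages; refcounts: pp0:1 pp1:3 pp2:2 pp3:1 pp4:1
Op 8: read(P3, v1) -> 39. No state change.
Op 9: read(P2, v1) -> 39. No state change.
Op 10: write(P1, v0, 132). refcount(pp3)=1 -> write in place. 5 ppages; refcounts: pp0:1 pp1:3 pp2:2 pp3:1 pp4:1

yes yes no yes no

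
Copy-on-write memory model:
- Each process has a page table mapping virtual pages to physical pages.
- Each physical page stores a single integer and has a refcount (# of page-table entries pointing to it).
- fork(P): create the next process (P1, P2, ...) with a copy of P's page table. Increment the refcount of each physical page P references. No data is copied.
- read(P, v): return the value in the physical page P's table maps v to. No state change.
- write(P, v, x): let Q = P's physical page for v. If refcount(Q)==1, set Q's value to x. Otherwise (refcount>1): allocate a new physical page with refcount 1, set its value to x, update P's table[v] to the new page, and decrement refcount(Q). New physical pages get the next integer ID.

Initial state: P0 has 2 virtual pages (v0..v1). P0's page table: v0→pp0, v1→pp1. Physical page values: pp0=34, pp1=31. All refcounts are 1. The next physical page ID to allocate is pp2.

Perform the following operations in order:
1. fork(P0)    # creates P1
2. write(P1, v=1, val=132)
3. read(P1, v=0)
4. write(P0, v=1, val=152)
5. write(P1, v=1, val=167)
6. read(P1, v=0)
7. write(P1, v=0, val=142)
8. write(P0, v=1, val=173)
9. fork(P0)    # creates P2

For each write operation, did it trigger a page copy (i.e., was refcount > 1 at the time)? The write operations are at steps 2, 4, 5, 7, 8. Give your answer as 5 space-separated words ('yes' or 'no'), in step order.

Op 1: fork(P0) -> P1. 2 ppages; refcounts: pp0:2 pp1:2
Op 2: write(P1, v1, 132). refcount(pp1)=2>1 -> COPY to pp2. 3 ppages; refcounts: pp0:2 pp1:1 pp2:1
Op 3: read(P1, v0) -> 34. No state change.
Op 4: write(P0, v1, 152). refcount(pp1)=1 -> write in place. 3 ppages; refcounts: pp0:2 pp1:1 pp2:1
Op 5: write(P1, v1, 167). refcount(pp2)=1 -> write in place. 3 ppages; refcounts: pp0:2 pp1:1 pp2:1
Op 6: read(P1, v0) -> 34. No state change.
Op 7: write(P1, v0, 142). refcount(pp0)=2>1 -> COPY to pp3. 4 ppages; refcounts: pp0:1 pp1:1 pp2:1 pp3:1
Op 8: write(P0, v1, 173). refcount(pp1)=1 -> write in place. 4 ppages; refcounts: pp0:1 pp1:1 pp2:1 pp3:1
Op 9: fork(P0) -> P2. 4 ppages; refcounts: pp0:2 pp1:2 pp2:1 pp3:1

yes no no yes no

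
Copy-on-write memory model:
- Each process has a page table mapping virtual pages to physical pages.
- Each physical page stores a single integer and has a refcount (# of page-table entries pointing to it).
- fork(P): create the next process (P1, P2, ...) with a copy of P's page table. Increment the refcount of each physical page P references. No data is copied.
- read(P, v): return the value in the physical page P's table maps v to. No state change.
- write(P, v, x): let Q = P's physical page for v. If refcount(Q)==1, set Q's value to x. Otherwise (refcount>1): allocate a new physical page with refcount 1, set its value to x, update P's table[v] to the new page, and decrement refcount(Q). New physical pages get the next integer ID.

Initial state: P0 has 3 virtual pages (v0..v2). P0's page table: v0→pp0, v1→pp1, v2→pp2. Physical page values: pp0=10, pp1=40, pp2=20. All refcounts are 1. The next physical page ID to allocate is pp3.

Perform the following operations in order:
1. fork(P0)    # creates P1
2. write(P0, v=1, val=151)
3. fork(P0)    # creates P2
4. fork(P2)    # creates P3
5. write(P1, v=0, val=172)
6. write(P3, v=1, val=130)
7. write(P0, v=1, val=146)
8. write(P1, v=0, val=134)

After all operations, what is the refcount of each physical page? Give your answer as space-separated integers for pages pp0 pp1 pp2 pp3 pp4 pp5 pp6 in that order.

Op 1: fork(P0) -> P1. 3 ppages; refcounts: pp0:2 pp1:2 pp2:2
Op 2: write(P0, v1, 151). refcount(pp1)=2>1 -> COPY to pp3. 4 ppages; refcounts: pp0:2 pp1:1 pp2:2 pp3:1
Op 3: fork(P0) -> P2. 4 ppages; refcounts: pp0:3 pp1:1 pp2:3 pp3:2
Op 4: fork(P2) -> P3. 4 ppages; refcounts: pp0:4 pp1:1 pp2:4 pp3:3
Op 5: write(P1, v0, 172). refcount(pp0)=4>1 -> COPY to pp4. 5 ppages; refcounts: pp0:3 pp1:1 pp2:4 pp3:3 pp4:1
Op 6: write(P3, v1, 130). refcount(pp3)=3>1 -> COPY to pp5. 6 ppages; refcounts: pp0:3 pp1:1 pp2:4 pp3:2 pp4:1 pp5:1
Op 7: write(P0, v1, 146). refcount(pp3)=2>1 -> COPY to pp6. 7 ppages; refcounts: pp0:3 pp1:1 pp2:4 pp3:1 pp4:1 pp5:1 pp6:1
Op 8: write(P1, v0, 134). refcount(pp4)=1 -> write in place. 7 ppages; refcounts: pp0:3 pp1:1 pp2:4 pp3:1 pp4:1 pp5:1 pp6:1

Answer: 3 1 4 1 1 1 1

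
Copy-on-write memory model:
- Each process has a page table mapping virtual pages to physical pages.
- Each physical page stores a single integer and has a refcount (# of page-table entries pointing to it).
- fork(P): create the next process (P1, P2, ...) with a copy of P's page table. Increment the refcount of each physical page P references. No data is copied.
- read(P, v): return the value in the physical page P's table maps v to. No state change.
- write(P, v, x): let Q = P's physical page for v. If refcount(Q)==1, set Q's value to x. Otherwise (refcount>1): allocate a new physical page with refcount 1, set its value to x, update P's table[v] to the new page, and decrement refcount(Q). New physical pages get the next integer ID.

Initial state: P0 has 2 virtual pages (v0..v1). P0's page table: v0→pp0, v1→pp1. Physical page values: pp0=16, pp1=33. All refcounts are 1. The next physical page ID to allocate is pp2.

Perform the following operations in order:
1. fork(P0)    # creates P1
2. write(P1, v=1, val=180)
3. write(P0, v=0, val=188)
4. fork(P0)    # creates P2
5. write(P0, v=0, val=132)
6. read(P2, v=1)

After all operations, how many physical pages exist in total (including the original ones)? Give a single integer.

Answer: 5

Derivation:
Op 1: fork(P0) -> P1. 2 ppages; refcounts: pp0:2 pp1:2
Op 2: write(P1, v1, 180). refcount(pp1)=2>1 -> COPY to pp2. 3 ppages; refcounts: pp0:2 pp1:1 pp2:1
Op 3: write(P0, v0, 188). refcount(pp0)=2>1 -> COPY to pp3. 4 ppages; refcounts: pp0:1 pp1:1 pp2:1 pp3:1
Op 4: fork(P0) -> P2. 4 ppages; refcounts: pp0:1 pp1:2 pp2:1 pp3:2
Op 5: write(P0, v0, 132). refcount(pp3)=2>1 -> COPY to pp4. 5 ppages; refcounts: pp0:1 pp1:2 pp2:1 pp3:1 pp4:1
Op 6: read(P2, v1) -> 33. No state change.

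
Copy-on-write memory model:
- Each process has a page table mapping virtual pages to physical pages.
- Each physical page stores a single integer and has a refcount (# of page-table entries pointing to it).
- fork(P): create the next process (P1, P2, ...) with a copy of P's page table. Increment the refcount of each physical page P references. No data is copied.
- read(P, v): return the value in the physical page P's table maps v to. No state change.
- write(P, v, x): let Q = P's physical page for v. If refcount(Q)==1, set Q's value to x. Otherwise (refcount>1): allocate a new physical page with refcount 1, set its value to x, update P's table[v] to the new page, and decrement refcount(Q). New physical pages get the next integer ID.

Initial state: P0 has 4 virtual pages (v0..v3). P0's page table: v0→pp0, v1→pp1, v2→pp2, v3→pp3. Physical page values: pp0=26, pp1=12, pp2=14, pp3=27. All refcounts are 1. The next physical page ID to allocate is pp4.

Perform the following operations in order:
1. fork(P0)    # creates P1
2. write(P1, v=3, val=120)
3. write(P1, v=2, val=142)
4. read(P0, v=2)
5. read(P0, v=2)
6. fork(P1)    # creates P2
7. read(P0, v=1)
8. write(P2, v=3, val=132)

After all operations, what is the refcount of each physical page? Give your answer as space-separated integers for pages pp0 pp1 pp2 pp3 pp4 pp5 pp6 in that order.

Op 1: fork(P0) -> P1. 4 ppages; refcounts: pp0:2 pp1:2 pp2:2 pp3:2
Op 2: write(P1, v3, 120). refcount(pp3)=2>1 -> COPY to pp4. 5 ppages; refcounts: pp0:2 pp1:2 pp2:2 pp3:1 pp4:1
Op 3: write(P1, v2, 142). refcount(pp2)=2>1 -> COPY to pp5. 6 ppages; refcounts: pp0:2 pp1:2 pp2:1 pp3:1 pp4:1 pp5:1
Op 4: read(P0, v2) -> 14. No state change.
Op 5: read(P0, v2) -> 14. No state change.
Op 6: fork(P1) -> P2. 6 ppages; refcounts: pp0:3 pp1:3 pp2:1 pp3:1 pp4:2 pp5:2
Op 7: read(P0, v1) -> 12. No state change.
Op 8: write(P2, v3, 132). refcount(pp4)=2>1 -> COPY to pp6. 7 ppages; refcounts: pp0:3 pp1:3 pp2:1 pp3:1 pp4:1 pp5:2 pp6:1

Answer: 3 3 1 1 1 2 1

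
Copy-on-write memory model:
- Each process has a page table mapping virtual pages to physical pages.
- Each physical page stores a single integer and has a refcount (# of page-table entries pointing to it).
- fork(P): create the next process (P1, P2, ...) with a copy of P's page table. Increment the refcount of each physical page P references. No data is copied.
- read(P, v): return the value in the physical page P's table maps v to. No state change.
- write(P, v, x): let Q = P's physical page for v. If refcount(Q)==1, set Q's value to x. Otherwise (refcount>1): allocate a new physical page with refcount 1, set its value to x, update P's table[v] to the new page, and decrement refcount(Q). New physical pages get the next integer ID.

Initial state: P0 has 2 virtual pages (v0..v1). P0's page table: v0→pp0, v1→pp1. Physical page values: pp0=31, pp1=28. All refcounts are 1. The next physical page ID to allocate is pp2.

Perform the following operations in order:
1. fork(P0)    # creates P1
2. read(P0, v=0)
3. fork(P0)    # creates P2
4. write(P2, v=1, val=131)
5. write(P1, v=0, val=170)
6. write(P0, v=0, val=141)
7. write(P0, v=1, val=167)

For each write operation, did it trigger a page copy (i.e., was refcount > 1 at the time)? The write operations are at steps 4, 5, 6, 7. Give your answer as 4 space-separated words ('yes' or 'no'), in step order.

Op 1: fork(P0) -> P1. 2 ppages; refcounts: pp0:2 pp1:2
Op 2: read(P0, v0) -> 31. No state change.
Op 3: fork(P0) -> P2. 2 ppages; refcounts: pp0:3 pp1:3
Op 4: write(P2, v1, 131). refcount(pp1)=3>1 -> COPY to pp2. 3 ppages; refcounts: pp0:3 pp1:2 pp2:1
Op 5: write(P1, v0, 170). refcount(pp0)=3>1 -> COPY to pp3. 4 ppages; refcounts: pp0:2 pp1:2 pp2:1 pp3:1
Op 6: write(P0, v0, 141). refcount(pp0)=2>1 -> COPY to pp4. 5 ppages; refcounts: pp0:1 pp1:2 pp2:1 pp3:1 pp4:1
Op 7: write(P0, v1, 167). refcount(pp1)=2>1 -> COPY to pp5. 6 ppages; refcounts: pp0:1 pp1:1 pp2:1 pp3:1 pp4:1 pp5:1

yes yes yes yes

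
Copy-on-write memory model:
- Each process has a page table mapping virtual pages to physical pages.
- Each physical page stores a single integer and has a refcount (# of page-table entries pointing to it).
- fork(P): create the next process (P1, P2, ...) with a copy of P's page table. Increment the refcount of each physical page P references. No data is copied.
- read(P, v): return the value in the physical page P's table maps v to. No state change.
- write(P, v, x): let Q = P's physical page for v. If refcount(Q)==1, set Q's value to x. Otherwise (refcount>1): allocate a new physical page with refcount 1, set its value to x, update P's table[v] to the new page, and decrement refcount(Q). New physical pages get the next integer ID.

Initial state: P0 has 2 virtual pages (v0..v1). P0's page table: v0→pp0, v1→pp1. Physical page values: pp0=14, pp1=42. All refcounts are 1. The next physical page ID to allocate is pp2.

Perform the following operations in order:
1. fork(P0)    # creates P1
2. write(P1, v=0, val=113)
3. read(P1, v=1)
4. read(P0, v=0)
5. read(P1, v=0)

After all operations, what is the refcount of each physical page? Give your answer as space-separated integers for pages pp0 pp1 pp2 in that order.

Op 1: fork(P0) -> P1. 2 ppages; refcounts: pp0:2 pp1:2
Op 2: write(P1, v0, 113). refcount(pp0)=2>1 -> COPY to pp2. 3 ppages; refcounts: pp0:1 pp1:2 pp2:1
Op 3: read(P1, v1) -> 42. No state change.
Op 4: read(P0, v0) -> 14. No state change.
Op 5: read(P1, v0) -> 113. No state change.

Answer: 1 2 1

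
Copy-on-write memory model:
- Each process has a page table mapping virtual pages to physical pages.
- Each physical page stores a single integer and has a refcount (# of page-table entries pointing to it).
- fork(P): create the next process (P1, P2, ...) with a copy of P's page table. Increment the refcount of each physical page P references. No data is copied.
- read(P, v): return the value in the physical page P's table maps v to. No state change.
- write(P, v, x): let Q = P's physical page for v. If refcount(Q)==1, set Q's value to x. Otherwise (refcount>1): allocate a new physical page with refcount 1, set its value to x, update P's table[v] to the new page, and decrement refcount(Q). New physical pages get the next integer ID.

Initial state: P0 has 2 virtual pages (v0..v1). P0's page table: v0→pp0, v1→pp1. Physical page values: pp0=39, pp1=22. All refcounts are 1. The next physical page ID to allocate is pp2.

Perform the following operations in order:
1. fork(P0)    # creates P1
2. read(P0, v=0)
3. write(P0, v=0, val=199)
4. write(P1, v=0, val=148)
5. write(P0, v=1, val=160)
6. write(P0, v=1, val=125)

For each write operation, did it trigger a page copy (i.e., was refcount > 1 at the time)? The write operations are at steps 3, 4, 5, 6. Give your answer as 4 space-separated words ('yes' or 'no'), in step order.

Op 1: fork(P0) -> P1. 2 ppages; refcounts: pp0:2 pp1:2
Op 2: read(P0, v0) -> 39. No state change.
Op 3: write(P0, v0, 199). refcount(pp0)=2>1 -> COPY to pp2. 3 ppages; refcounts: pp0:1 pp1:2 pp2:1
Op 4: write(P1, v0, 148). refcount(pp0)=1 -> write in place. 3 ppages; refcounts: pp0:1 pp1:2 pp2:1
Op 5: write(P0, v1, 160). refcount(pp1)=2>1 -> COPY to pp3. 4 ppages; refcounts: pp0:1 pp1:1 pp2:1 pp3:1
Op 6: write(P0, v1, 125). refcount(pp3)=1 -> write in place. 4 ppages; refcounts: pp0:1 pp1:1 pp2:1 pp3:1

yes no yes no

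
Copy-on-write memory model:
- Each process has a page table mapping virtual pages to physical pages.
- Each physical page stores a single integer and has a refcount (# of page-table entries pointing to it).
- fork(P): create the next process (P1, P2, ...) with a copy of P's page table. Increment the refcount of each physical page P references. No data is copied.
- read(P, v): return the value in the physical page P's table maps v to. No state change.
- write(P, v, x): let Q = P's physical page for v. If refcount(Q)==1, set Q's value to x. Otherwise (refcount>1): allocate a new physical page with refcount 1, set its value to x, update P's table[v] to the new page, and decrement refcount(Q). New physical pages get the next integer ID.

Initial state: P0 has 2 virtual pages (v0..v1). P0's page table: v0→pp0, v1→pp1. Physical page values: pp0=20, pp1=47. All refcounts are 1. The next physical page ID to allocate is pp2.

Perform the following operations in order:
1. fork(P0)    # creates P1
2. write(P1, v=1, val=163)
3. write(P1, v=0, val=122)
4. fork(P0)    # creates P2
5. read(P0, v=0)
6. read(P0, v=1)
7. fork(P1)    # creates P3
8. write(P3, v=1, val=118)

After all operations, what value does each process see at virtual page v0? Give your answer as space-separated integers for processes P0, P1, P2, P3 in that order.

Answer: 20 122 20 122

Derivation:
Op 1: fork(P0) -> P1. 2 ppages; refcounts: pp0:2 pp1:2
Op 2: write(P1, v1, 163). refcount(pp1)=2>1 -> COPY to pp2. 3 ppages; refcounts: pp0:2 pp1:1 pp2:1
Op 3: write(P1, v0, 122). refcount(pp0)=2>1 -> COPY to pp3. 4 ppages; refcounts: pp0:1 pp1:1 pp2:1 pp3:1
Op 4: fork(P0) -> P2. 4 ppages; refcounts: pp0:2 pp1:2 pp2:1 pp3:1
Op 5: read(P0, v0) -> 20. No state change.
Op 6: read(P0, v1) -> 47. No state change.
Op 7: fork(P1) -> P3. 4 ppages; refcounts: pp0:2 pp1:2 pp2:2 pp3:2
Op 8: write(P3, v1, 118). refcount(pp2)=2>1 -> COPY to pp4. 5 ppages; refcounts: pp0:2 pp1:2 pp2:1 pp3:2 pp4:1
P0: v0 -> pp0 = 20
P1: v0 -> pp3 = 122
P2: v0 -> pp0 = 20
P3: v0 -> pp3 = 122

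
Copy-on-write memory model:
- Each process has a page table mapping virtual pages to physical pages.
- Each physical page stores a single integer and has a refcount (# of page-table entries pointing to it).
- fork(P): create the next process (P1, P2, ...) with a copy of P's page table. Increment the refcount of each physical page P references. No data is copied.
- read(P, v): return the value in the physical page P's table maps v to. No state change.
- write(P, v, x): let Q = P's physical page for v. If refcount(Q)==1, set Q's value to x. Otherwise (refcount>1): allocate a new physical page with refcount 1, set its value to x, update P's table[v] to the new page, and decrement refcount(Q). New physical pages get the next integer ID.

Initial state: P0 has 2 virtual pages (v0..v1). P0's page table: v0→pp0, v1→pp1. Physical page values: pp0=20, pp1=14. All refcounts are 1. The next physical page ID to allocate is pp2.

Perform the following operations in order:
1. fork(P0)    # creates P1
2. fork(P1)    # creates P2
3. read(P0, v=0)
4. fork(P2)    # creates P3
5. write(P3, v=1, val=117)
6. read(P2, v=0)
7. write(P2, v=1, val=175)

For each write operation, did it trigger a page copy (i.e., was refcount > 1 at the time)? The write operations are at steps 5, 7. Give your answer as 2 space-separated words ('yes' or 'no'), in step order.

Op 1: fork(P0) -> P1. 2 ppages; refcounts: pp0:2 pp1:2
Op 2: fork(P1) -> P2. 2 ppages; refcounts: pp0:3 pp1:3
Op 3: read(P0, v0) -> 20. No state change.
Op 4: fork(P2) -> P3. 2 ppages; refcounts: pp0:4 pp1:4
Op 5: write(P3, v1, 117). refcount(pp1)=4>1 -> COPY to pp2. 3 ppages; refcounts: pp0:4 pp1:3 pp2:1
Op 6: read(P2, v0) -> 20. No state change.
Op 7: write(P2, v1, 175). refcount(pp1)=3>1 -> COPY to pp3. 4 ppages; refcounts: pp0:4 pp1:2 pp2:1 pp3:1

yes yes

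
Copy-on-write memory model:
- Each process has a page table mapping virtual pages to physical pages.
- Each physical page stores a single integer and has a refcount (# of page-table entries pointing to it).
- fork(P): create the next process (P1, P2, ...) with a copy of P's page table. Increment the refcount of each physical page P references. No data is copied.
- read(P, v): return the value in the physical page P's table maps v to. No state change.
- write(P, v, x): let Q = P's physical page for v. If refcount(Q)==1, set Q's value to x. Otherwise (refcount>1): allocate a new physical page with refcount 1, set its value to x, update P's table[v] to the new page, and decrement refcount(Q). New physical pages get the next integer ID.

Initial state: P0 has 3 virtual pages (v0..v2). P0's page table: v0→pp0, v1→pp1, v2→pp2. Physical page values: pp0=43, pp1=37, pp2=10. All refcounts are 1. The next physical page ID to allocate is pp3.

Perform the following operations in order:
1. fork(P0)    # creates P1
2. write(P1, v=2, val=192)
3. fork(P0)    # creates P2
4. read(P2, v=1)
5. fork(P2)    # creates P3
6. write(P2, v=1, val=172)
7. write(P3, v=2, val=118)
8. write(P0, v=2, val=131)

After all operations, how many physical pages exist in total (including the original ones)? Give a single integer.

Answer: 7

Derivation:
Op 1: fork(P0) -> P1. 3 ppages; refcounts: pp0:2 pp1:2 pp2:2
Op 2: write(P1, v2, 192). refcount(pp2)=2>1 -> COPY to pp3. 4 ppages; refcounts: pp0:2 pp1:2 pp2:1 pp3:1
Op 3: fork(P0) -> P2. 4 ppages; refcounts: pp0:3 pp1:3 pp2:2 pp3:1
Op 4: read(P2, v1) -> 37. No state change.
Op 5: fork(P2) -> P3. 4 ppages; refcounts: pp0:4 pp1:4 pp2:3 pp3:1
Op 6: write(P2, v1, 172). refcount(pp1)=4>1 -> COPY to pp4. 5 ppages; refcounts: pp0:4 pp1:3 pp2:3 pp3:1 pp4:1
Op 7: write(P3, v2, 118). refcount(pp2)=3>1 -> COPY to pp5. 6 ppages; refcounts: pp0:4 pp1:3 pp2:2 pp3:1 pp4:1 pp5:1
Op 8: write(P0, v2, 131). refcount(pp2)=2>1 -> COPY to pp6. 7 ppages; refcounts: pp0:4 pp1:3 pp2:1 pp3:1 pp4:1 pp5:1 pp6:1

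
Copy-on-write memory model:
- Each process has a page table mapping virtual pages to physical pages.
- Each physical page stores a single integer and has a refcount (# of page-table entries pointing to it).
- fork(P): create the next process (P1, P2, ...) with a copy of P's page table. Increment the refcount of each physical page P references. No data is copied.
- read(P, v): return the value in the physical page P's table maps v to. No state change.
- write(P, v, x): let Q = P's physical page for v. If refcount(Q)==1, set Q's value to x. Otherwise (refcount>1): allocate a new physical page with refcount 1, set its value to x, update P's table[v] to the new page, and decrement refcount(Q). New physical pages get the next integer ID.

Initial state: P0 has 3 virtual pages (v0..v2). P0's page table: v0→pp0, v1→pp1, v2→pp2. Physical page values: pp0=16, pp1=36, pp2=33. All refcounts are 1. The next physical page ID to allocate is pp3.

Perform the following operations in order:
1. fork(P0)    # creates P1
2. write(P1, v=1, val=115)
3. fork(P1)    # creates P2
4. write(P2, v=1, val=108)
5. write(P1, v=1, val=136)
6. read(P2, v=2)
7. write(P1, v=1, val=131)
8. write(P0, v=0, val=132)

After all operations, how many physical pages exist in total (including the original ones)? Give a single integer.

Op 1: fork(P0) -> P1. 3 ppages; refcounts: pp0:2 pp1:2 pp2:2
Op 2: write(P1, v1, 115). refcount(pp1)=2>1 -> COPY to pp3. 4 ppages; refcounts: pp0:2 pp1:1 pp2:2 pp3:1
Op 3: fork(P1) -> P2. 4 ppages; refcounts: pp0:3 pp1:1 pp2:3 pp3:2
Op 4: write(P2, v1, 108). refcount(pp3)=2>1 -> COPY to pp4. 5 ppages; refcounts: pp0:3 pp1:1 pp2:3 pp3:1 pp4:1
Op 5: write(P1, v1, 136). refcount(pp3)=1 -> write in place. 5 ppages; refcounts: pp0:3 pp1:1 pp2:3 pp3:1 pp4:1
Op 6: read(P2, v2) -> 33. No state change.
Op 7: write(P1, v1, 131). refcount(pp3)=1 -> write in place. 5 ppages; refcounts: pp0:3 pp1:1 pp2:3 pp3:1 pp4:1
Op 8: write(P0, v0, 132). refcount(pp0)=3>1 -> COPY to pp5. 6 ppages; refcounts: pp0:2 pp1:1 pp2:3 pp3:1 pp4:1 pp5:1

Answer: 6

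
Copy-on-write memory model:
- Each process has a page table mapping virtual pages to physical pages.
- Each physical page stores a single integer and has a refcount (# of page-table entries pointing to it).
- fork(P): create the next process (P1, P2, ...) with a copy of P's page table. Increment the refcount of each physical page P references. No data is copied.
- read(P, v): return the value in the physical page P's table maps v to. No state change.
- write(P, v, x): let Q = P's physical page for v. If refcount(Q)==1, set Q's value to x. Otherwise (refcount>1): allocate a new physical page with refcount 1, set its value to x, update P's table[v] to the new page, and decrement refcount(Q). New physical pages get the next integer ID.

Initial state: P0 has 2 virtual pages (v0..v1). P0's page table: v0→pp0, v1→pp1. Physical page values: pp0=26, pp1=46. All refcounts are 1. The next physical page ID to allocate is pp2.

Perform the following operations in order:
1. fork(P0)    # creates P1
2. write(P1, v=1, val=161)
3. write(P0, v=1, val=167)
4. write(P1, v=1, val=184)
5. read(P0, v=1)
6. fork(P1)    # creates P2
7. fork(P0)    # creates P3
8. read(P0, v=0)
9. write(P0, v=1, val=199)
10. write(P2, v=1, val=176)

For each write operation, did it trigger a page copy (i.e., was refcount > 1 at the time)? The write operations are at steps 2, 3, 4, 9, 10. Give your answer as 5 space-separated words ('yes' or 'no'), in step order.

Op 1: fork(P0) -> P1. 2 ppages; refcounts: pp0:2 pp1:2
Op 2: write(P1, v1, 161). refcount(pp1)=2>1 -> COPY to pp2. 3 ppages; refcounts: pp0:2 pp1:1 pp2:1
Op 3: write(P0, v1, 167). refcount(pp1)=1 -> write in place. 3 ppages; refcounts: pp0:2 pp1:1 pp2:1
Op 4: write(P1, v1, 184). refcount(pp2)=1 -> write in place. 3 ppages; refcounts: pp0:2 pp1:1 pp2:1
Op 5: read(P0, v1) -> 167. No state change.
Op 6: fork(P1) -> P2. 3 ppages; refcounts: pp0:3 pp1:1 pp2:2
Op 7: fork(P0) -> P3. 3 ppages; refcounts: pp0:4 pp1:2 pp2:2
Op 8: read(P0, v0) -> 26. No state change.
Op 9: write(P0, v1, 199). refcount(pp1)=2>1 -> COPY to pp3. 4 ppages; refcounts: pp0:4 pp1:1 pp2:2 pp3:1
Op 10: write(P2, v1, 176). refcount(pp2)=2>1 -> COPY to pp4. 5 ppages; refcounts: pp0:4 pp1:1 pp2:1 pp3:1 pp4:1

yes no no yes yes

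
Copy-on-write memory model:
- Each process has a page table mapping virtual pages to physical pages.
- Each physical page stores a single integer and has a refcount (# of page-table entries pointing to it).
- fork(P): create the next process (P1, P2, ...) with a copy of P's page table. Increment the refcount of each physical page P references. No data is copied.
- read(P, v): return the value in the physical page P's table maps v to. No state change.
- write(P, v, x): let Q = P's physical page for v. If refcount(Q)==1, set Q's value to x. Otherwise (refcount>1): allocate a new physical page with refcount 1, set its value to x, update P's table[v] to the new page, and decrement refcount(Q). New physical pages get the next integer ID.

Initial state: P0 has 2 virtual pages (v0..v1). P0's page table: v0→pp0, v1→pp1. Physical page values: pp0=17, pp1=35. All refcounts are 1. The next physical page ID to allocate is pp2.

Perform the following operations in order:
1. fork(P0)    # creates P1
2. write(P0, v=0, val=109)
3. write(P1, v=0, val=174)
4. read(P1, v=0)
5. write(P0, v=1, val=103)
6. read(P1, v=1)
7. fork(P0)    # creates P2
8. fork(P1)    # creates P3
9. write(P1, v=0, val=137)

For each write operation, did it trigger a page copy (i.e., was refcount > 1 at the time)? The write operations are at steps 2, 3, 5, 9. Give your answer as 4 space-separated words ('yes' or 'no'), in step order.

Op 1: fork(P0) -> P1. 2 ppages; refcounts: pp0:2 pp1:2
Op 2: write(P0, v0, 109). refcount(pp0)=2>1 -> COPY to pp2. 3 ppages; refcounts: pp0:1 pp1:2 pp2:1
Op 3: write(P1, v0, 174). refcount(pp0)=1 -> write in place. 3 ppages; refcounts: pp0:1 pp1:2 pp2:1
Op 4: read(P1, v0) -> 174. No state change.
Op 5: write(P0, v1, 103). refcount(pp1)=2>1 -> COPY to pp3. 4 ppages; refcounts: pp0:1 pp1:1 pp2:1 pp3:1
Op 6: read(P1, v1) -> 35. No state change.
Op 7: fork(P0) -> P2. 4 ppages; refcounts: pp0:1 pp1:1 pp2:2 pp3:2
Op 8: fork(P1) -> P3. 4 ppages; refcounts: pp0:2 pp1:2 pp2:2 pp3:2
Op 9: write(P1, v0, 137). refcount(pp0)=2>1 -> COPY to pp4. 5 ppages; refcounts: pp0:1 pp1:2 pp2:2 pp3:2 pp4:1

yes no yes yes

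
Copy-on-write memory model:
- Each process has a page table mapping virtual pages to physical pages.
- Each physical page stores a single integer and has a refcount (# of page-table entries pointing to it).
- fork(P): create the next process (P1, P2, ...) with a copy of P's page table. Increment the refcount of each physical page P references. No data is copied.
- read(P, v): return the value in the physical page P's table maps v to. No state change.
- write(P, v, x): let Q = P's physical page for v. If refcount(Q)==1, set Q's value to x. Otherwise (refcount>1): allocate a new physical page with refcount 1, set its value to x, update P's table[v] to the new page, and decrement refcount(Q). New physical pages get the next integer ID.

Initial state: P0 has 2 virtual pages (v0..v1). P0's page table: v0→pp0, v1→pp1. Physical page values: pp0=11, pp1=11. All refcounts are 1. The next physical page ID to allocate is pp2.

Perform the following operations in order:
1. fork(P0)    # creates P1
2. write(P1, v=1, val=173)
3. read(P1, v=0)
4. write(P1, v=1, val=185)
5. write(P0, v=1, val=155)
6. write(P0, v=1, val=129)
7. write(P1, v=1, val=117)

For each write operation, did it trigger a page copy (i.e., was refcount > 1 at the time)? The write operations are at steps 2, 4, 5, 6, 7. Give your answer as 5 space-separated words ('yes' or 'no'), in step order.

Op 1: fork(P0) -> P1. 2 ppages; refcounts: pp0:2 pp1:2
Op 2: write(P1, v1, 173). refcount(pp1)=2>1 -> COPY to pp2. 3 ppages; refcounts: pp0:2 pp1:1 pp2:1
Op 3: read(P1, v0) -> 11. No state change.
Op 4: write(P1, v1, 185). refcount(pp2)=1 -> write in place. 3 ppages; refcounts: pp0:2 pp1:1 pp2:1
Op 5: write(P0, v1, 155). refcount(pp1)=1 -> write in place. 3 ppages; refcounts: pp0:2 pp1:1 pp2:1
Op 6: write(P0, v1, 129). refcount(pp1)=1 -> write in place. 3 ppages; refcounts: pp0:2 pp1:1 pp2:1
Op 7: write(P1, v1, 117). refcount(pp2)=1 -> write in place. 3 ppages; refcounts: pp0:2 pp1:1 pp2:1

yes no no no no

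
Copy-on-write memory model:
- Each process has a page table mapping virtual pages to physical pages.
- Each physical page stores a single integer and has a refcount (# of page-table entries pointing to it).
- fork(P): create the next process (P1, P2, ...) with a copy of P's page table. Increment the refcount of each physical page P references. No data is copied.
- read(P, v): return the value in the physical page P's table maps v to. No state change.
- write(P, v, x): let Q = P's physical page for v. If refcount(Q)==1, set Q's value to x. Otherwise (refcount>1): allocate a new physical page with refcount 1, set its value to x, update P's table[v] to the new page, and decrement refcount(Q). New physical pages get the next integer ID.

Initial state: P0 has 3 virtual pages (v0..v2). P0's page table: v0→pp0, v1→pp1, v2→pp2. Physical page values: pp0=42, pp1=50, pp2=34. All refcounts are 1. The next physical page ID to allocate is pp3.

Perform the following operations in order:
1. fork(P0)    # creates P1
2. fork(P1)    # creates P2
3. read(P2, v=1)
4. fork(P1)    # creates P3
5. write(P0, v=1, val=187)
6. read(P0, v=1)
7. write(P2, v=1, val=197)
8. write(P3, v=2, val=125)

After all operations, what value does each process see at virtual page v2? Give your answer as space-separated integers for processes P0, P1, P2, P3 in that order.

Op 1: fork(P0) -> P1. 3 ppages; refcounts: pp0:2 pp1:2 pp2:2
Op 2: fork(P1) -> P2. 3 ppages; refcounts: pp0:3 pp1:3 pp2:3
Op 3: read(P2, v1) -> 50. No state change.
Op 4: fork(P1) -> P3. 3 ppages; refcounts: pp0:4 pp1:4 pp2:4
Op 5: write(P0, v1, 187). refcount(pp1)=4>1 -> COPY to pp3. 4 ppages; refcounts: pp0:4 pp1:3 pp2:4 pp3:1
Op 6: read(P0, v1) -> 187. No state change.
Op 7: write(P2, v1, 197). refcount(pp1)=3>1 -> COPY to pp4. 5 ppages; refcounts: pp0:4 pp1:2 pp2:4 pp3:1 pp4:1
Op 8: write(P3, v2, 125). refcount(pp2)=4>1 -> COPY to pp5. 6 ppages; refcounts: pp0:4 pp1:2 pp2:3 pp3:1 pp4:1 pp5:1
P0: v2 -> pp2 = 34
P1: v2 -> pp2 = 34
P2: v2 -> pp2 = 34
P3: v2 -> pp5 = 125

Answer: 34 34 34 125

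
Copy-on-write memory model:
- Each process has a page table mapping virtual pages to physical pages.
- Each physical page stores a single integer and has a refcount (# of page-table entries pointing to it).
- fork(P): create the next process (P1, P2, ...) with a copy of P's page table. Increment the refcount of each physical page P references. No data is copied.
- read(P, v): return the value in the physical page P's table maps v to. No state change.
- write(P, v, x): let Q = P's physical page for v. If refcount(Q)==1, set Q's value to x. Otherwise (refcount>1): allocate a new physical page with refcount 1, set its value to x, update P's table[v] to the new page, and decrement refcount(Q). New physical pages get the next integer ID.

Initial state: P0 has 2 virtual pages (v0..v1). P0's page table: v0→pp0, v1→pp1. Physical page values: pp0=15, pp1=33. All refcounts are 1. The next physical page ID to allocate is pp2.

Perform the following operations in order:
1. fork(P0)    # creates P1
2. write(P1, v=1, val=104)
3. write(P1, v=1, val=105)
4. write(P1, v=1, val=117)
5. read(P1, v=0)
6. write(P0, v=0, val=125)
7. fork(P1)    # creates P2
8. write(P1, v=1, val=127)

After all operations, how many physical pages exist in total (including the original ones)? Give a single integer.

Answer: 5

Derivation:
Op 1: fork(P0) -> P1. 2 ppages; refcounts: pp0:2 pp1:2
Op 2: write(P1, v1, 104). refcount(pp1)=2>1 -> COPY to pp2. 3 ppages; refcounts: pp0:2 pp1:1 pp2:1
Op 3: write(P1, v1, 105). refcount(pp2)=1 -> write in place. 3 ppages; refcounts: pp0:2 pp1:1 pp2:1
Op 4: write(P1, v1, 117). refcount(pp2)=1 -> write in place. 3 ppages; refcounts: pp0:2 pp1:1 pp2:1
Op 5: read(P1, v0) -> 15. No state change.
Op 6: write(P0, v0, 125). refcount(pp0)=2>1 -> COPY to pp3. 4 ppages; refcounts: pp0:1 pp1:1 pp2:1 pp3:1
Op 7: fork(P1) -> P2. 4 ppages; refcounts: pp0:2 pp1:1 pp2:2 pp3:1
Op 8: write(P1, v1, 127). refcount(pp2)=2>1 -> COPY to pp4. 5 ppages; refcounts: pp0:2 pp1:1 pp2:1 pp3:1 pp4:1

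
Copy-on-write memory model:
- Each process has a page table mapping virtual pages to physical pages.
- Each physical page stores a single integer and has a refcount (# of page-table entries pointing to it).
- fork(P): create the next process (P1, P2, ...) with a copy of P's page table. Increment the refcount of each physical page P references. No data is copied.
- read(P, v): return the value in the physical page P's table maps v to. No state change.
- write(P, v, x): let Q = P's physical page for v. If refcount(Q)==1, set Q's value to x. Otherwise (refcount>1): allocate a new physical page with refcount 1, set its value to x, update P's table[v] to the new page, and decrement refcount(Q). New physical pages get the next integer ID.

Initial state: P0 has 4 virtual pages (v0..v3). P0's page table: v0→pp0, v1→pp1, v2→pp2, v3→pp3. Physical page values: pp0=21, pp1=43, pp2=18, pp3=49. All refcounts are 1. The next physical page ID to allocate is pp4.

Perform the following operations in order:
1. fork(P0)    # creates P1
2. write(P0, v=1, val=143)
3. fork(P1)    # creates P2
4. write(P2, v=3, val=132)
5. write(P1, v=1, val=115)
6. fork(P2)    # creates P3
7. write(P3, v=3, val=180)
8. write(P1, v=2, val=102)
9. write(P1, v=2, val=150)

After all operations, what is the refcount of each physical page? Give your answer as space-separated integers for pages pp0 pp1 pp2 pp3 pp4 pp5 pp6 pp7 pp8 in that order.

Answer: 4 2 3 2 1 1 1 1 1

Derivation:
Op 1: fork(P0) -> P1. 4 ppages; refcounts: pp0:2 pp1:2 pp2:2 pp3:2
Op 2: write(P0, v1, 143). refcount(pp1)=2>1 -> COPY to pp4. 5 ppages; refcounts: pp0:2 pp1:1 pp2:2 pp3:2 pp4:1
Op 3: fork(P1) -> P2. 5 ppages; refcounts: pp0:3 pp1:2 pp2:3 pp3:3 pp4:1
Op 4: write(P2, v3, 132). refcount(pp3)=3>1 -> COPY to pp5. 6 ppages; refcounts: pp0:3 pp1:2 pp2:3 pp3:2 pp4:1 pp5:1
Op 5: write(P1, v1, 115). refcount(pp1)=2>1 -> COPY to pp6. 7 ppages; refcounts: pp0:3 pp1:1 pp2:3 pp3:2 pp4:1 pp5:1 pp6:1
Op 6: fork(P2) -> P3. 7 ppages; refcounts: pp0:4 pp1:2 pp2:4 pp3:2 pp4:1 pp5:2 pp6:1
Op 7: write(P3, v3, 180). refcount(pp5)=2>1 -> COPY to pp7. 8 ppages; refcounts: pp0:4 pp1:2 pp2:4 pp3:2 pp4:1 pp5:1 pp6:1 pp7:1
Op 8: write(P1, v2, 102). refcount(pp2)=4>1 -> COPY to pp8. 9 ppages; refcounts: pp0:4 pp1:2 pp2:3 pp3:2 pp4:1 pp5:1 pp6:1 pp7:1 pp8:1
Op 9: write(P1, v2, 150). refcount(pp8)=1 -> write in place. 9 ppages; refcounts: pp0:4 pp1:2 pp2:3 pp3:2 pp4:1 pp5:1 pp6:1 pp7:1 pp8:1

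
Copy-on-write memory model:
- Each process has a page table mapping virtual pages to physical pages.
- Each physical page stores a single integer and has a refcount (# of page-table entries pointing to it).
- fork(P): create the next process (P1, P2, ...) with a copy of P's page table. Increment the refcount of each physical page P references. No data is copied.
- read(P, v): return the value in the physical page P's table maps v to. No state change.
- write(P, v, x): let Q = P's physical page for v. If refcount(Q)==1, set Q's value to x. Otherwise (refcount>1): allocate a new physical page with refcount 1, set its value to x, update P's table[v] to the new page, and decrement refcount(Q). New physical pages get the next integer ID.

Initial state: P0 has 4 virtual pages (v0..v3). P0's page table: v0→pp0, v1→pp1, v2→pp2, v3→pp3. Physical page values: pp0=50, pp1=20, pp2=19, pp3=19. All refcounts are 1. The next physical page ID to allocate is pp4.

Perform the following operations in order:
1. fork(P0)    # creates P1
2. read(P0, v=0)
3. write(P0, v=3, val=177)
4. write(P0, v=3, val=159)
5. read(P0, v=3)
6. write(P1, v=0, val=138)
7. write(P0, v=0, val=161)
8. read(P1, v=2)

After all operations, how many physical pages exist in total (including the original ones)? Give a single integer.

Answer: 6

Derivation:
Op 1: fork(P0) -> P1. 4 ppages; refcounts: pp0:2 pp1:2 pp2:2 pp3:2
Op 2: read(P0, v0) -> 50. No state change.
Op 3: write(P0, v3, 177). refcount(pp3)=2>1 -> COPY to pp4. 5 ppages; refcounts: pp0:2 pp1:2 pp2:2 pp3:1 pp4:1
Op 4: write(P0, v3, 159). refcount(pp4)=1 -> write in place. 5 ppages; refcounts: pp0:2 pp1:2 pp2:2 pp3:1 pp4:1
Op 5: read(P0, v3) -> 159. No state change.
Op 6: write(P1, v0, 138). refcount(pp0)=2>1 -> COPY to pp5. 6 ppages; refcounts: pp0:1 pp1:2 pp2:2 pp3:1 pp4:1 pp5:1
Op 7: write(P0, v0, 161). refcount(pp0)=1 -> write in place. 6 ppages; refcounts: pp0:1 pp1:2 pp2:2 pp3:1 pp4:1 pp5:1
Op 8: read(P1, v2) -> 19. No state change.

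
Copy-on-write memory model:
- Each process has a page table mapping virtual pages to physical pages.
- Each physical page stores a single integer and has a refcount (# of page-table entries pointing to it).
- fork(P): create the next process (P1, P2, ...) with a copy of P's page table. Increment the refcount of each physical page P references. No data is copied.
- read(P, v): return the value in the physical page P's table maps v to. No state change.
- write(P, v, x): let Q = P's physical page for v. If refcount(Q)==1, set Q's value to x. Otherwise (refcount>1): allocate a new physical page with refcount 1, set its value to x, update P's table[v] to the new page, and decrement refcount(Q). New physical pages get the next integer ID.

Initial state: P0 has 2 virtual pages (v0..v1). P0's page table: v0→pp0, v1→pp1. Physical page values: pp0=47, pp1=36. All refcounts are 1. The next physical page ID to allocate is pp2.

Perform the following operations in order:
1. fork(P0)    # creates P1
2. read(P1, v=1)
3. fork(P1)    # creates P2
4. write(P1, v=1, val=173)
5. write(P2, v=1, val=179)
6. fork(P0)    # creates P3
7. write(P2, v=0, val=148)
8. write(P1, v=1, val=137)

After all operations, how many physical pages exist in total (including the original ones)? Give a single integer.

Op 1: fork(P0) -> P1. 2 ppages; refcounts: pp0:2 pp1:2
Op 2: read(P1, v1) -> 36. No state change.
Op 3: fork(P1) -> P2. 2 ppages; refcounts: pp0:3 pp1:3
Op 4: write(P1, v1, 173). refcount(pp1)=3>1 -> COPY to pp2. 3 ppages; refcounts: pp0:3 pp1:2 pp2:1
Op 5: write(P2, v1, 179). refcount(pp1)=2>1 -> COPY to pp3. 4 ppages; refcounts: pp0:3 pp1:1 pp2:1 pp3:1
Op 6: fork(P0) -> P3. 4 ppages; refcounts: pp0:4 pp1:2 pp2:1 pp3:1
Op 7: write(P2, v0, 148). refcount(pp0)=4>1 -> COPY to pp4. 5 ppages; refcounts: pp0:3 pp1:2 pp2:1 pp3:1 pp4:1
Op 8: write(P1, v1, 137). refcount(pp2)=1 -> write in place. 5 ppages; refcounts: pp0:3 pp1:2 pp2:1 pp3:1 pp4:1

Answer: 5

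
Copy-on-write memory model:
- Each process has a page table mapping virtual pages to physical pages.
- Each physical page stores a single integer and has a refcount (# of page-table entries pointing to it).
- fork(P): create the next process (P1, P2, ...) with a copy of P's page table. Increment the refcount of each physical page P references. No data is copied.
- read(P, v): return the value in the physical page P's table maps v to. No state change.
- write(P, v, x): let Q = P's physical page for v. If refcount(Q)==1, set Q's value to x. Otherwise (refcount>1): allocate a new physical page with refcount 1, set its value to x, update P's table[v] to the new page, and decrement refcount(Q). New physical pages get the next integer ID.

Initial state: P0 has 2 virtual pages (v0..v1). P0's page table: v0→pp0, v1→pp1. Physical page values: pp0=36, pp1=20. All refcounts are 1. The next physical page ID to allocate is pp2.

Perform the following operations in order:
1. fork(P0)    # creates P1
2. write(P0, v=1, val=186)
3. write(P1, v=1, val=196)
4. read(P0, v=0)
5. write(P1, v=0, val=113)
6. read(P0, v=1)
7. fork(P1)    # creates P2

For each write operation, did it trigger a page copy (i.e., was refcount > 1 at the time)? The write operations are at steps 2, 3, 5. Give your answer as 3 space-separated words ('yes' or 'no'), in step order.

Op 1: fork(P0) -> P1. 2 ppages; refcounts: pp0:2 pp1:2
Op 2: write(P0, v1, 186). refcount(pp1)=2>1 -> COPY to pp2. 3 ppages; refcounts: pp0:2 pp1:1 pp2:1
Op 3: write(P1, v1, 196). refcount(pp1)=1 -> write in place. 3 ppages; refcounts: pp0:2 pp1:1 pp2:1
Op 4: read(P0, v0) -> 36. No state change.
Op 5: write(P1, v0, 113). refcount(pp0)=2>1 -> COPY to pp3. 4 ppages; refcounts: pp0:1 pp1:1 pp2:1 pp3:1
Op 6: read(P0, v1) -> 186. No state change.
Op 7: fork(P1) -> P2. 4 ppages; refcounts: pp0:1 pp1:2 pp2:1 pp3:2

yes no yes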